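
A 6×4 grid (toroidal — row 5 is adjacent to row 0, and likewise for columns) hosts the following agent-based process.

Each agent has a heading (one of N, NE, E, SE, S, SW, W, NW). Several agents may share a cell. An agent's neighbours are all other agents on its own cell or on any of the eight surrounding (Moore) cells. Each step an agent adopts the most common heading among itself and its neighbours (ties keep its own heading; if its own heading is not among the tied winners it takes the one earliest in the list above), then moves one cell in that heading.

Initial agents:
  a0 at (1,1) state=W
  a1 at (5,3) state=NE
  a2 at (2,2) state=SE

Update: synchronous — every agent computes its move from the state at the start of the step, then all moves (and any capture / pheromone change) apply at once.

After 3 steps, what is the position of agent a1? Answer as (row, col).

(2, 2)

t=1: a0@(1,0):W a1@(4,0):NE a2@(3,3):SE
t=2: a0@(1,3):W a1@(3,1):NE a2@(4,0):SE
t=3: a0@(1,2):W a1@(2,2):NE a2@(5,1):SE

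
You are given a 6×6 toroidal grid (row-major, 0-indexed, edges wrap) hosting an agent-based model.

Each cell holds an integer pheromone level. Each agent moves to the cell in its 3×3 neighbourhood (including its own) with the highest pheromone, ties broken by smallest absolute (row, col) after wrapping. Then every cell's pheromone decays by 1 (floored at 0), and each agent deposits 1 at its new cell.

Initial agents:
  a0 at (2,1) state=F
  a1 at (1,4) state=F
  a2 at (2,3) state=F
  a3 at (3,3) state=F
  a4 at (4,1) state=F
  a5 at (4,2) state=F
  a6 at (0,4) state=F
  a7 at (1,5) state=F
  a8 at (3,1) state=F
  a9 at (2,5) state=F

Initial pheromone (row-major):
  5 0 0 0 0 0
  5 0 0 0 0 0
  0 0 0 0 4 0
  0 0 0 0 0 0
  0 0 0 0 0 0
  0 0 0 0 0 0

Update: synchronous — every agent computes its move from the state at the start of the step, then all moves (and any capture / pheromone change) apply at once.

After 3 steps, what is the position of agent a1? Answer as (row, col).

(2, 4)

t=1: a0@(1,0) a1@(2,4) a2@(2,4) a3@(2,4) a4@(3,0) a5@(3,1) a6@(0,3) a7@(0,0) a8@(2,0) a9@(1,0) | pheromone: 5 0 0 1 0 0 / 6 0 0 0 0 0 / 1 0 0 0 6 0 / 1 1 0 0 0 0 / 0 0 0 0 0 0 / 0 0 0 0 0 0
t=2: a0@(1,0) a1@(2,4) a2@(2,4) a3@(2,4) a4@(2,0) a5@(2,0) a6@(0,3) a7@(1,0) a8@(1,0) a9@(1,0) | pheromone: 4 0 0 1 0 0 / 9 0 0 0 0 0 / 2 0 0 0 8 0 / 0 0 0 0 0 0 / 0 0 0 0 0 0 / 0 0 0 0 0 0
t=3: a0@(1,0) a1@(2,4) a2@(2,4) a3@(2,4) a4@(1,0) a5@(1,0) a6@(0,3) a7@(1,0) a8@(1,0) a9@(1,0) | pheromone: 3 0 0 1 0 0 / 14 0 0 0 0 0 / 1 0 0 0 10 0 / 0 0 0 0 0 0 / 0 0 0 0 0 0 / 0 0 0 0 0 0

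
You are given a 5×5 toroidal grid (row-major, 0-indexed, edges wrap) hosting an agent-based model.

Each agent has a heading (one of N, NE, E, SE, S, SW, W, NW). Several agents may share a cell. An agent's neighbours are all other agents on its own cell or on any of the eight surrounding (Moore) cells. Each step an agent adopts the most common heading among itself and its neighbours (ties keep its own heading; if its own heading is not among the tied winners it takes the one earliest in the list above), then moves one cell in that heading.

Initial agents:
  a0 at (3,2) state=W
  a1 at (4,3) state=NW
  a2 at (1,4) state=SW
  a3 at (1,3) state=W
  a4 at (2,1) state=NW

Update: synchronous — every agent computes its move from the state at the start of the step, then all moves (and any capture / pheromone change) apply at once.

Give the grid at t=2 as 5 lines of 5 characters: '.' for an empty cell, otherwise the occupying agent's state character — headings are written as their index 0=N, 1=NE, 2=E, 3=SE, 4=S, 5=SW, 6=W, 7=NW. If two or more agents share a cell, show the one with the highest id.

t=1: a0@(2,1):NW a1@(3,2):NW a2@(2,3):SW a3@(1,2):W a4@(1,0):NW
t=2: a0@(1,0):NW a1@(2,1):NW a2@(3,2):SW a3@(1,1):W a4@(0,4):NW

....7
76...
.7...
..5..
.....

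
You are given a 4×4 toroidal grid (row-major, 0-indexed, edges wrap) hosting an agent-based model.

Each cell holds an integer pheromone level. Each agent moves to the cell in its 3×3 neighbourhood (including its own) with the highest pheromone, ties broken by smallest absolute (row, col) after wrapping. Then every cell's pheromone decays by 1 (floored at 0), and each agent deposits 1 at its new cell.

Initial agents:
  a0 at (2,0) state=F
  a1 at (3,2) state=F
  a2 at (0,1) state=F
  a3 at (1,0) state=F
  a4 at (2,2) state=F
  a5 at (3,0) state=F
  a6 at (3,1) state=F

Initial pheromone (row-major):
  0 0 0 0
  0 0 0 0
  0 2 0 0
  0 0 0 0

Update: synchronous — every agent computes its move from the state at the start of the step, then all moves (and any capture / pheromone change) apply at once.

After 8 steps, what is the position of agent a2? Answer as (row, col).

(0, 0)

t=1: a0@(2,1) a1@(2,1) a2@(0,0) a3@(2,1) a4@(2,1) a5@(2,1) a6@(2,1) | pheromone: 1 0 0 0 / 0 0 0 0 / 0 7 0 0 / 0 0 0 0
t=2: a0@(2,1) a1@(2,1) a2@(0,0) a3@(2,1) a4@(2,1) a5@(2,1) a6@(2,1) | pheromone: 1 0 0 0 / 0 0 0 0 / 0 12 0 0 / 0 0 0 0
t=3: a0@(2,1) a1@(2,1) a2@(0,0) a3@(2,1) a4@(2,1) a5@(2,1) a6@(2,1) | pheromone: 1 0 0 0 / 0 0 0 0 / 0 17 0 0 / 0 0 0 0
t=4: a0@(2,1) a1@(2,1) a2@(0,0) a3@(2,1) a4@(2,1) a5@(2,1) a6@(2,1) | pheromone: 1 0 0 0 / 0 0 0 0 / 0 22 0 0 / 0 0 0 0
t=5: a0@(2,1) a1@(2,1) a2@(0,0) a3@(2,1) a4@(2,1) a5@(2,1) a6@(2,1) | pheromone: 1 0 0 0 / 0 0 0 0 / 0 27 0 0 / 0 0 0 0
t=6: a0@(2,1) a1@(2,1) a2@(0,0) a3@(2,1) a4@(2,1) a5@(2,1) a6@(2,1) | pheromone: 1 0 0 0 / 0 0 0 0 / 0 32 0 0 / 0 0 0 0
t=7: a0@(2,1) a1@(2,1) a2@(0,0) a3@(2,1) a4@(2,1) a5@(2,1) a6@(2,1) | pheromone: 1 0 0 0 / 0 0 0 0 / 0 37 0 0 / 0 0 0 0
t=8: a0@(2,1) a1@(2,1) a2@(0,0) a3@(2,1) a4@(2,1) a5@(2,1) a6@(2,1) | pheromone: 1 0 0 0 / 0 0 0 0 / 0 42 0 0 / 0 0 0 0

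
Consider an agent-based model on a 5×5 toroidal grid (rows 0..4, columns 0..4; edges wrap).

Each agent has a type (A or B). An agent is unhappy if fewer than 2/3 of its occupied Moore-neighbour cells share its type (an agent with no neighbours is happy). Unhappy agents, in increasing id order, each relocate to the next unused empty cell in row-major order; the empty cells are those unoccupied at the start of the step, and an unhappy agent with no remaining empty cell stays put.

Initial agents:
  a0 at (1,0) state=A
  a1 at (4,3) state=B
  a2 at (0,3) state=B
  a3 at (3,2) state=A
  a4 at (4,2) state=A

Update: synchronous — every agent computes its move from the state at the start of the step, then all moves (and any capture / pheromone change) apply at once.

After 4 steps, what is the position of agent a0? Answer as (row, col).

(0, 3)

t=1: a0@(1,0):A a1@(0,0):B a2@(0,1):B a3@(0,2):A a4@(0,4):A
t=2: a0@(0,3):A a1@(1,1):B a2@(1,2):B a3@(1,3):A a4@(1,4):A
t=3: a0@(0,3):A a1@(1,1):B a2@(0,0):B a3@(1,3):A a4@(1,4):A
t=4: a0@(0,3):A a1@(1,1):B a2@(0,1):B a3@(1,3):A a4@(1,4):A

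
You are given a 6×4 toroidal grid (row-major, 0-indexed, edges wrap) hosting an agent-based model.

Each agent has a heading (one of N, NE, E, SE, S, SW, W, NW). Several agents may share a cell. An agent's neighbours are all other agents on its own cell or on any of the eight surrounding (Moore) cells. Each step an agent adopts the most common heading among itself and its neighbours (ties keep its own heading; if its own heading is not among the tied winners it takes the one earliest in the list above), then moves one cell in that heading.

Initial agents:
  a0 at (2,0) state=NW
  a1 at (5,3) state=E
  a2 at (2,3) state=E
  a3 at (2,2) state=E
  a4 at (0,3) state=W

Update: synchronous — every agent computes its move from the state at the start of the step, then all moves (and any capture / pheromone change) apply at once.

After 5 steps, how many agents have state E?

t=1: a0@(1,3):NW a1@(5,0):E a2@(2,0):E a3@(2,3):E a4@(0,2):W
t=2: a0@(1,0):E a1@(5,1):E a2@(2,1):E a3@(2,0):E a4@(0,1):W
t=3: a0@(1,1):E a1@(5,2):E a2@(2,2):E a3@(2,1):E a4@(0,2):E
t=4: a0@(1,2):E a1@(5,3):E a2@(2,3):E a3@(2,2):E a4@(0,3):E
t=5: a0@(1,3):E a1@(5,0):E a2@(2,0):E a3@(2,3):E a4@(0,0):E

5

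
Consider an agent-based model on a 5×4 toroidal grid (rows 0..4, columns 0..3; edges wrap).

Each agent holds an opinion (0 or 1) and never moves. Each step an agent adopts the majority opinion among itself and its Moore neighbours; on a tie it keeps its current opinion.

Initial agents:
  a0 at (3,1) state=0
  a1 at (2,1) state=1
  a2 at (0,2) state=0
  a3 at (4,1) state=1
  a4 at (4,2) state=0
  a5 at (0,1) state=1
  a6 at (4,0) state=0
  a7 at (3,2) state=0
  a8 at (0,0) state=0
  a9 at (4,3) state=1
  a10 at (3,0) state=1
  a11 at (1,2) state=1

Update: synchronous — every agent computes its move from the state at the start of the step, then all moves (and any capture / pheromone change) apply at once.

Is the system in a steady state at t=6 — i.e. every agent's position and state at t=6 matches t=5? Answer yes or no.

no

t=1: a0@(3,1):0 a1@(2,1):1 a2@(0,2):1 a3@(4,1):0 a4@(4,2):0 a5@(0,1):0 a6@(4,0):1 a7@(3,2):0 a8@(0,0):1 a9@(4,3):0 a10@(3,0):1 a11@(1,2):1
t=2: a0@(3,1):0 a1@(2,1):1 a2@(0,2):0 a3@(4,1):0 a4@(4,2):0 a5@(0,1):1 a6@(4,0):0 a7@(3,2):0 a8@(0,0):0 a9@(4,3):1 a10@(3,0):1 a11@(1,2):1
t=3: a0@(3,1):0 a1@(2,1):1 a2@(0,2):0 a3@(4,1):0 a4@(4,2):0 a5@(0,1):0 a6@(4,0):0 a7@(3,2):0 a8@(0,0):0 a9@(4,3):0 a10@(3,0):1 a11@(1,2):1
t=4: a0@(3,1):0 a1@(2,1):1 a2@(0,2):0 a3@(4,1):0 a4@(4,2):0 a5@(0,1):0 a6@(4,0):0 a7@(3,2):0 a8@(0,0):0 a9@(4,3):0 a10@(3,0):0 a11@(1,2):1
t=5: a0@(3,1):0 a1@(2,1):0 a2@(0,2):0 a3@(4,1):0 a4@(4,2):0 a5@(0,1):0 a6@(4,0):0 a7@(3,2):0 a8@(0,0):0 a9@(4,3):0 a10@(3,0):0 a11@(1,2):1
t=6: a0@(3,1):0 a1@(2,1):0 a2@(0,2):0 a3@(4,1):0 a4@(4,2):0 a5@(0,1):0 a6@(4,0):0 a7@(3,2):0 a8@(0,0):0 a9@(4,3):0 a10@(3,0):0 a11@(1,2):0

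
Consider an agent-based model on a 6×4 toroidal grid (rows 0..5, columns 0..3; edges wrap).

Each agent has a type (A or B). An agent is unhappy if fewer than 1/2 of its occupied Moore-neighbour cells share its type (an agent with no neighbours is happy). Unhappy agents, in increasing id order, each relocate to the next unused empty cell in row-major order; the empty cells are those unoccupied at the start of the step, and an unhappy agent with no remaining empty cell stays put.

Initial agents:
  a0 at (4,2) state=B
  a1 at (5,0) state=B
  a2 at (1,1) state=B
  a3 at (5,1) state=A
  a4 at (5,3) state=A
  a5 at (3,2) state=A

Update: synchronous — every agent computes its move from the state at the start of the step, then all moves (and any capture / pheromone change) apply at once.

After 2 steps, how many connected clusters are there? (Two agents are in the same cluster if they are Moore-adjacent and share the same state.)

2

t=1: a0@(0,0):B a1@(0,1):B a2@(1,1):B a3@(0,2):A a4@(0,3):A a5@(1,0):A
t=2: a0@(0,0):B a1@(0,1):B a2@(1,1):B a3@(1,2):A a4@(0,3):A a5@(1,3):A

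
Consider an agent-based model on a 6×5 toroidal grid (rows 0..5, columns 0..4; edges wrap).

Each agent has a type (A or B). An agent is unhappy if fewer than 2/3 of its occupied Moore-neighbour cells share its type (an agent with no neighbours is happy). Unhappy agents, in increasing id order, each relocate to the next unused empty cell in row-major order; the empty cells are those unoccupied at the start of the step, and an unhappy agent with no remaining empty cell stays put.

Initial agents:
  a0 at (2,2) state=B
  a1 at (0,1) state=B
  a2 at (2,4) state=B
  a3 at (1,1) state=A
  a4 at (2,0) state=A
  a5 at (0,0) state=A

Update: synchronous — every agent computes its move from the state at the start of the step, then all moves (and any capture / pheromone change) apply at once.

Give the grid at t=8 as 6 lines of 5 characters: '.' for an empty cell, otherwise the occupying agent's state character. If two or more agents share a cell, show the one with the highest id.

t=1: a0@(0,2):B a1@(0,3):B a2@(0,4):B a3@(1,0):A a4@(1,2):A a5@(1,3):A
t=2: a0@(0,0):B a1@(0,1):B a2@(1,1):B a3@(1,4):A a4@(2,0):A a5@(2,1):A
t=3: a0@(0,0):B a1@(0,1):B a2@(0,2):B a3@(0,3):A a4@(2,0):A a5@(0,4):A
t=4: a0@(1,0):B a1@(0,1):B a2@(1,1):B a3@(1,2):A a4@(2,0):A a5@(1,3):A
t=5: a0@(1,0):B a1@(0,1):B a2@(0,0):B a3@(0,2):A a4@(0,3):A a5@(1,3):A
t=6: (unchanged — steady state)

BBAA.
B..A.
.....
.....
.....
.....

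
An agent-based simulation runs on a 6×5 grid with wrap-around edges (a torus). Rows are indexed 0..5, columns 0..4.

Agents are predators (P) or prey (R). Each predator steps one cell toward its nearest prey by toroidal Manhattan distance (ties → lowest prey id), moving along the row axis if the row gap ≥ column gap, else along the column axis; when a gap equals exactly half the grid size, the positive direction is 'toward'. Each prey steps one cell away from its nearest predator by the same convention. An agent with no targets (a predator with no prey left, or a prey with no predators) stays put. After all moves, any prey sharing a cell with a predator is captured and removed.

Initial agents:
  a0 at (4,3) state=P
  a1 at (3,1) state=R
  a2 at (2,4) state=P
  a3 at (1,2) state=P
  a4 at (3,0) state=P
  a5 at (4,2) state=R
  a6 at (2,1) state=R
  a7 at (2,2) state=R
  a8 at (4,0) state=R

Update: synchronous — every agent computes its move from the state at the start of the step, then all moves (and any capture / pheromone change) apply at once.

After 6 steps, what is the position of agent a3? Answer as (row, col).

t=1: a0@(4,2):P a1@(3,2):R a2@(2,0):P a3@(2,2):P a4@(3,1):P a5@(4,1):R a7@(3,2):R a8@(5,0):R
t=2: a0@(3,2):P a1@(2,2):R a2@(2,1):P a3@(3,2):P a4@(3,2):P a5@(4,0):R a7@(2,2):R a8@(5,4):R
t=3: a0@(2,2):P a1@(1,2):R a2@(2,2):P a3@(2,2):P a4@(2,2):P a5@(4,4):R a7@(1,2):R a8@(0,4):R
t=4: a0@(1,2):P a1@(0,2):R a2@(1,2):P a3@(1,2):P a4@(1,2):P a5@(5,4):R a7@(0,2):R a8@(5,4):R
t=5: a0@(0,2):P a1@(5,2):R a2@(0,2):P a3@(0,2):P a4@(0,2):P a5@(4,4):R a7@(5,2):R a8@(4,4):R
t=6: a0@(5,2):P a1@(4,2):R a2@(5,2):P a3@(5,2):P a4@(5,2):P a5@(3,4):R a7@(4,2):R a8@(3,4):R

(5, 2)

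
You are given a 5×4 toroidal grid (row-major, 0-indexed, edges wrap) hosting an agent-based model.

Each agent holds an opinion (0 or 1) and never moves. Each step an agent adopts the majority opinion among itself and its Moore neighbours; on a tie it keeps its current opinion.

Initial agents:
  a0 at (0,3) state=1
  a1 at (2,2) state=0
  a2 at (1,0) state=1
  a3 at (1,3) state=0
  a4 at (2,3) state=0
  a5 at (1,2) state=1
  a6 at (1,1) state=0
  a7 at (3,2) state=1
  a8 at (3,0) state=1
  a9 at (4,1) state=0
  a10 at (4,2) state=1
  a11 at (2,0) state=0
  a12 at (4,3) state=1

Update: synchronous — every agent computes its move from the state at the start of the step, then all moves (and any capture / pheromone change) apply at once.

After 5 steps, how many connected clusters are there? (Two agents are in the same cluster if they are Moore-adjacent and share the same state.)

2

t=1: a0@(0,3):1 a1@(2,2):0 a2@(1,0):0 a3@(1,3):0 a4@(2,3):0 a5@(1,2):0 a6@(1,1):0 a7@(3,2):1 a8@(3,0):0 a9@(4,1):1 a10@(4,2):1 a11@(2,0):0 a12@(4,3):1
t=2: (unchanged — steady state)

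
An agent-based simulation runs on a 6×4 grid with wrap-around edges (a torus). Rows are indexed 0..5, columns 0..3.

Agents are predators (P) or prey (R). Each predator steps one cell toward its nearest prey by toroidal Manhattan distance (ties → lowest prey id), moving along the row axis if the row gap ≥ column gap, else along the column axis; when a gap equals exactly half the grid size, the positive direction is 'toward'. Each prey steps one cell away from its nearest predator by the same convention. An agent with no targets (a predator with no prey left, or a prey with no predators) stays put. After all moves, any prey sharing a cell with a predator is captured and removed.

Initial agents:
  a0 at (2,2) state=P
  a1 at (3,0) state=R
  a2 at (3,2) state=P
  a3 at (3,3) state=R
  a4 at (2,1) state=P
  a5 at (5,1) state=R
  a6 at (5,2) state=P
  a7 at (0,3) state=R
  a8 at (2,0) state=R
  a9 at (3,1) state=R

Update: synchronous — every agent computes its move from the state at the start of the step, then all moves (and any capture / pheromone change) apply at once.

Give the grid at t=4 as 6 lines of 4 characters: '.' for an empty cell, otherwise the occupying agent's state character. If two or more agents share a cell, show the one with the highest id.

t=1: a0@(3,2):P a2@(3,3):P a3@(3,0):R a4@(2,0):P a5@(5,0):R a6@(5,1):P a7@(1,3):R a8@(2,3):R a9@(3,0):R
t=2: a0@(3,3):P a2@(3,0):P a3@(3,1):R a4@(3,0):P a5@(5,3):R a6@(5,0):P a7@(0,3):R a8@(1,3):R a9@(3,1):R
t=3: a0@(3,0):P a2@(3,1):P a3@(3,2):R a4@(3,1):P a5@(5,2):R a6@(5,3):P a7@(1,3):R a8@(0,3):R a9@(3,2):R
t=4: a0@(3,1):P a2@(3,2):P a3@(3,3):R a4@(3,2):P a5@(5,1):R a6@(5,2):P a7@(2,3):R a8@(1,3):R a9@(3,3):R

....
...R
...R
.PPR
....
.RP.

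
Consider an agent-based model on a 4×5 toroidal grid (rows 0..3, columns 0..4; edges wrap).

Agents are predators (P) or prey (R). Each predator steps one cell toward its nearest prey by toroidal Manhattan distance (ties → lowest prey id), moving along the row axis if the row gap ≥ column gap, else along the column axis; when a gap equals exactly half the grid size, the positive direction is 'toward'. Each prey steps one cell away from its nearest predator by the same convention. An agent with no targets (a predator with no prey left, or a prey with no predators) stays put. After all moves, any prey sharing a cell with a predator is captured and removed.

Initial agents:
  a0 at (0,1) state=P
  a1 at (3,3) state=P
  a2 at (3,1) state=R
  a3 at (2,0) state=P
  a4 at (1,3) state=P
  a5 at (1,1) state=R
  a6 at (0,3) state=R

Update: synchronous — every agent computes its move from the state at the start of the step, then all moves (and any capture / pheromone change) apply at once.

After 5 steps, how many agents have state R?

3

t=1: a0@(3,1):P a1@(0,3):P a2@(2,1):R a3@(3,0):P a4@(0,3):P a5@(2,1):R a6@(1,3):R
t=2: a0@(2,1):P a1@(1,3):P a2@(1,1):R a3@(2,0):P a4@(1,3):P a5@(1,1):R a6@(2,3):R
t=3: a0@(1,1):P a1@(2,3):P a2@(0,1):R a3@(1,0):P a4@(2,3):P a5@(0,1):R a6@(3,3):R
t=4: a0@(0,1):P a1@(3,3):P a2@(3,1):R a3@(0,0):P a4@(3,3):P a5@(3,1):R a6@(0,3):R
t=5: a0@(3,1):P a1@(0,3):P a2@(2,1):R a3@(3,0):P a4@(0,3):P a5@(2,1):R a6@(1,3):R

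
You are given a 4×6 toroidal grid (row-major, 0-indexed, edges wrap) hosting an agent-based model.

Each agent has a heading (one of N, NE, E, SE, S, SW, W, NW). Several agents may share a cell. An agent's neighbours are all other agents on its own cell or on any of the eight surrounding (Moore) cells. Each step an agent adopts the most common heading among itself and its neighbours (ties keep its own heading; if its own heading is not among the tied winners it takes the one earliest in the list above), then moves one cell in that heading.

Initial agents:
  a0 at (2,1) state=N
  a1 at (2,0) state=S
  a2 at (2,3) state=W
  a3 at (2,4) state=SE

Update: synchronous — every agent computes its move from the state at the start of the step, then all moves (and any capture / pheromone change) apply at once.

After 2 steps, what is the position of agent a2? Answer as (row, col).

t=1: a0@(1,1):N a1@(3,0):S a2@(2,2):W a3@(3,5):SE
t=2: a0@(0,1):N a1@(0,0):S a2@(2,1):W a3@(0,0):SE

(2, 1)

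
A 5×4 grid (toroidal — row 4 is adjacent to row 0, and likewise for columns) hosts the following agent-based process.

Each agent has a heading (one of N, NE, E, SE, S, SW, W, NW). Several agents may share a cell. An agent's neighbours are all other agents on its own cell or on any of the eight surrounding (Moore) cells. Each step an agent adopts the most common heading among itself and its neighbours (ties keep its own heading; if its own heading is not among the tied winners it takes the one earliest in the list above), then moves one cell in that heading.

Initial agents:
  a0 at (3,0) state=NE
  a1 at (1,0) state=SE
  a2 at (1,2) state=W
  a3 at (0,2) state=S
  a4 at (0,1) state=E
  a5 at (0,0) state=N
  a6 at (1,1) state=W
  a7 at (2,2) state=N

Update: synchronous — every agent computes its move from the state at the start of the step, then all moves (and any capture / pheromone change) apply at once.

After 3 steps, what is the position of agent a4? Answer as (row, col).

t=1: a0@(2,1):NE a1@(2,1):SE a2@(1,1):W a3@(0,1):W a4@(0,0):W a5@(4,0):N a6@(1,0):W a7@(2,1):W
t=2: a0@(2,0):W a1@(2,0):W a2@(1,0):W a3@(0,0):W a4@(0,3):W a5@(4,3):W a6@(1,3):W a7@(2,0):W
t=3: a0@(2,3):W a1@(2,3):W a2@(1,3):W a3@(0,3):W a4@(0,2):W a5@(4,2):W a6@(1,2):W a7@(2,3):W

(0, 2)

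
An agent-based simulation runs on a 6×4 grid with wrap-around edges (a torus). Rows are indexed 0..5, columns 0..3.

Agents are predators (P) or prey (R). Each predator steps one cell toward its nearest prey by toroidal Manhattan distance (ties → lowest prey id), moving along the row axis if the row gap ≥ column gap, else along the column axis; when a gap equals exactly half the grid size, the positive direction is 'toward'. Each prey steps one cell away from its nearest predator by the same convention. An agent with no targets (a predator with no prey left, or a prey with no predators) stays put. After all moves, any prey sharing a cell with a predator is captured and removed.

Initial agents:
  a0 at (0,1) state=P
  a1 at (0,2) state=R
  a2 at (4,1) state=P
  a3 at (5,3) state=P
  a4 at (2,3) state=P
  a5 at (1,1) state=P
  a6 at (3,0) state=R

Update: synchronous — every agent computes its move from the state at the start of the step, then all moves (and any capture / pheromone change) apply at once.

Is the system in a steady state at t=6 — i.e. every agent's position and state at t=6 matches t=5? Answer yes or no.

yes

t=1: a0@(0,2):P a2@(3,1):P a3@(0,3):P a4@(3,3):P a5@(0,1):P a6@(2,0):R
t=2: a0@(1,2):P a2@(2,1):P a3@(1,3):P a4@(2,3):P a5@(1,1):P a6@(1,0):R
t=3: a0@(1,3):P a2@(1,1):P a3@(1,0):P a4@(1,3):P a5@(1,0):P
t=4: (unchanged — steady state)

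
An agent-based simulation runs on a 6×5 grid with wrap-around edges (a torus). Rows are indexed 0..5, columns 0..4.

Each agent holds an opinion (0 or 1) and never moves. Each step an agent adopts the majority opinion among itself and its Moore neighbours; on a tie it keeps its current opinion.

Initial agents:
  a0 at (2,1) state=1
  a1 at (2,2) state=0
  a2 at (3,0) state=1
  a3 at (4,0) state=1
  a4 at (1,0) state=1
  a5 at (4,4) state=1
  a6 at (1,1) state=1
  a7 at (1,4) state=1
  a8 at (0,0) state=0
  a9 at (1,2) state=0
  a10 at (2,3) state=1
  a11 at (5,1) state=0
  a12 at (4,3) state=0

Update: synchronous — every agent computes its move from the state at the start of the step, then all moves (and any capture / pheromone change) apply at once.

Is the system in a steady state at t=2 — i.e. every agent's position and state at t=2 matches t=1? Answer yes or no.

no

t=1: a0@(2,1):1 a1@(2,2):1 a2@(3,0):1 a3@(4,0):1 a4@(1,0):1 a5@(4,4):1 a6@(1,1):1 a7@(1,4):1 a8@(0,0):1 a9@(1,2):1 a10@(2,3):1 a11@(5,1):0 a12@(4,3):0
t=2: a0@(2,1):1 a1@(2,2):1 a2@(3,0):1 a3@(4,0):1 a4@(1,0):1 a5@(4,4):1 a6@(1,1):1 a7@(1,4):1 a8@(0,0):1 a9@(1,2):1 a10@(2,3):1 a11@(5,1):1 a12@(4,3):0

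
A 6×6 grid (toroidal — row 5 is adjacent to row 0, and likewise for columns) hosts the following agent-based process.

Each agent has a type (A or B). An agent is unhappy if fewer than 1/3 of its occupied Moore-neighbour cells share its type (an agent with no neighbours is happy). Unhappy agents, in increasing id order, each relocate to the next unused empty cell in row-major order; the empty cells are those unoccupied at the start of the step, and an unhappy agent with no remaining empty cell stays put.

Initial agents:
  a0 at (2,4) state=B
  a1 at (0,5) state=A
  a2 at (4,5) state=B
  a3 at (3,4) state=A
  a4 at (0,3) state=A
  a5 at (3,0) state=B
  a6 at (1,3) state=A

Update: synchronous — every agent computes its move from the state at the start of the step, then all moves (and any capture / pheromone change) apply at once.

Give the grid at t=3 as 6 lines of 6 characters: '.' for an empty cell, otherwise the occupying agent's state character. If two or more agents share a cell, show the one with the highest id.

B..AA.
A..A..
......
B.....
.....B
......

t=1: a0@(0,0):B a1@(0,5):A a2@(4,5):B a3@(0,1):A a4@(0,3):A a5@(3,0):B a6@(1,3):A
t=2: a0@(0,2):B a1@(0,4):A a2@(4,5):B a3@(1,0):A a4@(0,3):A a5@(3,0):B a6@(1,3):A
t=3: a0@(0,0):B a1@(0,4):A a2@(4,5):B a3@(1,0):A a4@(0,3):A a5@(3,0):B a6@(1,3):A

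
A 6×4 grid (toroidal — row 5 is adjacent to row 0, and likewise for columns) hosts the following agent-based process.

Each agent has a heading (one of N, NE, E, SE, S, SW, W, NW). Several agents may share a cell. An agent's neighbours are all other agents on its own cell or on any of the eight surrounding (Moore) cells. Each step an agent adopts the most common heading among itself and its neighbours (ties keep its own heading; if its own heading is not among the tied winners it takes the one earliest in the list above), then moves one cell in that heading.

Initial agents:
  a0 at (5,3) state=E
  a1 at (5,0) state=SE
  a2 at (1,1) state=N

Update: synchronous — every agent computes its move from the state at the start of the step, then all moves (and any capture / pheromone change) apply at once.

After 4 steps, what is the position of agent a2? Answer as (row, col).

(3, 1)

t=1: a0@(5,0):E a1@(0,1):SE a2@(0,1):N
t=2: a0@(5,1):E a1@(1,2):SE a2@(5,1):N
t=3: a0@(5,2):E a1@(2,3):SE a2@(4,1):N
t=4: a0@(5,3):E a1@(3,0):SE a2@(3,1):N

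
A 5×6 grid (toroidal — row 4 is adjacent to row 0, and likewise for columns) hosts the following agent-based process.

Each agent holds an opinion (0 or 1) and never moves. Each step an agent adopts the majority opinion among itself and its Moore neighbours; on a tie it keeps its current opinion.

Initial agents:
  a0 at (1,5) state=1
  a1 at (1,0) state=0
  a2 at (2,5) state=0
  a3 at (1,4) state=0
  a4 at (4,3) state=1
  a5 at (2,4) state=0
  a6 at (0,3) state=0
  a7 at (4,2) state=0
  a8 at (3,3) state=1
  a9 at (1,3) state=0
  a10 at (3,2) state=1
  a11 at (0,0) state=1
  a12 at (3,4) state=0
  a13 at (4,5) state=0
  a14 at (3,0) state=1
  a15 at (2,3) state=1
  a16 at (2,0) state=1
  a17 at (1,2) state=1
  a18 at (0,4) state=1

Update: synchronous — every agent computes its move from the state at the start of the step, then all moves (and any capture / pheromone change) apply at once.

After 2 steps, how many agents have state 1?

13

t=1: a0@(1,5):1 a1@(1,0):1 a2@(2,5):0 a3@(1,4):0 a4@(4,3):1 a5@(2,4):0 a6@(0,3):0 a7@(4,2):1 a8@(3,3):1 a9@(1,3):0 a10@(3,2):1 a11@(0,0):1 a12@(3,4):0 a13@(4,5):1 a14@(3,0):1 a15@(2,3):1 a16@(2,0):1 a17@(1,2):1 a18@(0,4):0
t=2: a0@(1,5):1 a1@(1,0):1 a2@(2,5):0 a3@(1,4):0 a4@(4,3):1 a5@(2,4):0 a6@(0,3):0 a7@(4,2):1 a8@(3,3):1 a9@(1,3):0 a10@(3,2):1 a11@(0,0):1 a12@(3,4):1 a13@(4,5):1 a14@(3,0):1 a15@(2,3):1 a16@(2,0):1 a17@(1,2):1 a18@(0,4):0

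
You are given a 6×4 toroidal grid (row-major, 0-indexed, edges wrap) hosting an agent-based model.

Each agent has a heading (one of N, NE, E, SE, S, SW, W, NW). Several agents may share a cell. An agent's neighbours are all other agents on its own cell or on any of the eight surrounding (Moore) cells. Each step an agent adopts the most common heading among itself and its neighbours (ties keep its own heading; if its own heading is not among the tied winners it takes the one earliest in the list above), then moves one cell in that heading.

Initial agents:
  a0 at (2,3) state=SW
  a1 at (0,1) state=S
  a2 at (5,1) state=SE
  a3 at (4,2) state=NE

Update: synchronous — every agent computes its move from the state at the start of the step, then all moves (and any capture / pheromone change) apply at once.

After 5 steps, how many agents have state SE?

1

t=1: a0@(3,2):SW a1@(1,1):S a2@(0,2):SE a3@(3,3):NE
t=2: a0@(4,1):SW a1@(2,1):S a2@(1,3):SE a3@(2,0):NE
t=3: a0@(5,0):SW a1@(3,1):S a2@(2,0):SE a3@(1,1):NE
t=4: a0@(0,3):SW a1@(4,1):S a2@(3,1):SE a3@(0,2):NE
t=5: a0@(1,2):SW a1@(5,1):S a2@(4,2):SE a3@(5,3):NE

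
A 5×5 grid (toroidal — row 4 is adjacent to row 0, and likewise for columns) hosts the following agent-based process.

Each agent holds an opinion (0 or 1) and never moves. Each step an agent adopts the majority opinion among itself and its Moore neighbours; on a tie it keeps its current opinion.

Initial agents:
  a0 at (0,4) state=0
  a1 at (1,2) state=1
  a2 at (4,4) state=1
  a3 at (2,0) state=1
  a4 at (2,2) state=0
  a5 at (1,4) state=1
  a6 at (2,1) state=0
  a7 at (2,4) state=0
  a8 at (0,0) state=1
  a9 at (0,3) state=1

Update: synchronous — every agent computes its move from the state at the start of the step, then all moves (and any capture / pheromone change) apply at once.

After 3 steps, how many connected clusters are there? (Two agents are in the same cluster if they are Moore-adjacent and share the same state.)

2

t=1: a0@(0,4):1 a1@(1,2):1 a2@(4,4):1 a3@(2,0):1 a4@(2,2):0 a5@(1,4):1 a6@(2,1):0 a7@(2,4):1 a8@(0,0):1 a9@(0,3):1
t=2: (unchanged — steady state)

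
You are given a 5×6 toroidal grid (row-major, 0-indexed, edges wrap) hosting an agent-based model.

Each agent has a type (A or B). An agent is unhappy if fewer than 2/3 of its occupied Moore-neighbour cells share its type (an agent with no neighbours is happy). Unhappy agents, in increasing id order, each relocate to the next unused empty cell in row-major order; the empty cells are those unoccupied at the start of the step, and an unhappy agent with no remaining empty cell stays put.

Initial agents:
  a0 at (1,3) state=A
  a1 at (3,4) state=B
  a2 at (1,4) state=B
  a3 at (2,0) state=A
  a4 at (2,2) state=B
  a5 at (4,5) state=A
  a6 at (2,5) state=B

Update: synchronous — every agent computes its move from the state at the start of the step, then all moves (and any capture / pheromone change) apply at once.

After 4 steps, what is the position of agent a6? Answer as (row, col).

t=1: a0@(0,0):A a1@(0,1):B a2@(0,2):B a3@(0,3):A a4@(0,4):B a5@(0,5):A a6@(2,5):B
t=2: a0@(1,0):A a1@(1,1):B a2@(1,2):B a3@(1,3):A a4@(1,4):B a5@(1,5):A a6@(2,5):B
t=3: a0@(0,0):A a1@(0,1):B a2@(0,2):B a3@(0,3):A a4@(0,4):B a5@(0,5):A a6@(2,0):B
t=4: a0@(1,0):A a1@(1,1):B a2@(1,2):B a3@(1,3):A a4@(1,4):B a5@(1,5):A a6@(2,0):B

(2, 0)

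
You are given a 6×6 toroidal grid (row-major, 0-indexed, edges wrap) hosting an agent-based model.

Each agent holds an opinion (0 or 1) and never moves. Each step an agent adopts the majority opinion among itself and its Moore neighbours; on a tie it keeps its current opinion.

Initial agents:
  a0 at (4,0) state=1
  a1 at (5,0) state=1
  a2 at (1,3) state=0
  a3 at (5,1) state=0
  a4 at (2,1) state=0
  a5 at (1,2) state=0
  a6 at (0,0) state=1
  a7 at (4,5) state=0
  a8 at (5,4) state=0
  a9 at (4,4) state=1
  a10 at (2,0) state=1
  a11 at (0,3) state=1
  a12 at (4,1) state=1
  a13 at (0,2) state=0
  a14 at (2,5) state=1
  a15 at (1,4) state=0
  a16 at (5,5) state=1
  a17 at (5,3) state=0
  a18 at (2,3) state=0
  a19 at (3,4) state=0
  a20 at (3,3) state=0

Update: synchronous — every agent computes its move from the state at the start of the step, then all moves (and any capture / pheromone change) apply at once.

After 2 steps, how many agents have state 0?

12

t=1: a0@(4,0):1 a1@(5,0):1 a2@(1,3):0 a3@(5,1):1 a4@(2,1):0 a5@(1,2):0 a6@(0,0):1 a7@(4,5):1 a8@(5,4):0 a9@(4,4):0 a10@(2,0):1 a11@(0,3):0 a12@(4,1):1 a13@(0,2):0 a14@(2,5):1 a15@(1,4):0 a16@(5,5):1 a17@(5,3):0 a18@(2,3):0 a19@(3,4):0 a20@(3,3):0
t=2: (unchanged — steady state)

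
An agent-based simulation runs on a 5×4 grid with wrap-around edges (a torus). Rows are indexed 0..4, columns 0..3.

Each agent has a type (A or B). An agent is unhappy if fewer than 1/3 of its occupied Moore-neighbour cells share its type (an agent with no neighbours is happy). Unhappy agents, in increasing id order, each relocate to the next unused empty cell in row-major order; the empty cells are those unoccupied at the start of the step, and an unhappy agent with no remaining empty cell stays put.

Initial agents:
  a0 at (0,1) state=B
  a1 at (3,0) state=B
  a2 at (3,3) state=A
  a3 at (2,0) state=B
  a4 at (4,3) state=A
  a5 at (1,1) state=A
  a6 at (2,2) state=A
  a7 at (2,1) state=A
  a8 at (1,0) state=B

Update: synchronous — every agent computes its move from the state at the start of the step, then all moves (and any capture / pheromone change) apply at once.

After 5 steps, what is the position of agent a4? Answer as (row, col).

t=1: a0@(0,1):B a1@(0,0):B a2@(3,3):A a3@(2,0):B a4@(4,3):A a5@(1,1):A a6@(2,2):A a7@(2,1):A a8@(1,0):B
t=2: a0@(0,1):B a1@(0,0):B a2@(3,3):A a3@(0,2):B a4@(4,3):A a5@(1,1):A a6@(2,2):A a7@(2,1):A a8@(1,0):B
t=3: (unchanged — steady state)

(4, 3)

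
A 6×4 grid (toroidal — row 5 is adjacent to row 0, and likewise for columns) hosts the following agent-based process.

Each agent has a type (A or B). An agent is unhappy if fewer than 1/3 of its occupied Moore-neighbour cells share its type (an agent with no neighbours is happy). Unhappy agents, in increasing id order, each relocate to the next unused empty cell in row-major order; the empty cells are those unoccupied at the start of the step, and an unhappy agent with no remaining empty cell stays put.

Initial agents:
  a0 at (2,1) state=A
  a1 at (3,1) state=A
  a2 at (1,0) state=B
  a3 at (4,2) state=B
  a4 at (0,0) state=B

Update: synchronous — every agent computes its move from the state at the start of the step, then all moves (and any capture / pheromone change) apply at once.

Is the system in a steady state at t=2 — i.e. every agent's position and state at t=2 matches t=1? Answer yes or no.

yes

t=1: a0@(2,1):A a1@(3,1):A a2@(1,0):B a3@(0,1):B a4@(0,0):B
t=2: (unchanged — steady state)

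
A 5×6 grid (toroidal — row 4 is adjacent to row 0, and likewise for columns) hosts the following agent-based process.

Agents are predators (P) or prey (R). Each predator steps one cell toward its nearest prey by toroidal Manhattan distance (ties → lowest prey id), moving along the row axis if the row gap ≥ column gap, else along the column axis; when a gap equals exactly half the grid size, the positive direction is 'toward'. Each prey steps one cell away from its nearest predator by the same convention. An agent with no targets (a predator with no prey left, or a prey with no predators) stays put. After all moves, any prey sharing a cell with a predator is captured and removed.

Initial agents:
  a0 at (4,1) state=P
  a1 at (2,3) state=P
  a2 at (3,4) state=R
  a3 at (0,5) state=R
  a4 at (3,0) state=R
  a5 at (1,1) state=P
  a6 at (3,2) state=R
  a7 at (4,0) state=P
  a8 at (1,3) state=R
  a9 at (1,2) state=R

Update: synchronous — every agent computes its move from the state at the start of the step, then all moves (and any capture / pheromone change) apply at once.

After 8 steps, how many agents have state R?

5

t=1: a0@(3,1):P a1@(1,3):P a2@(4,4):R a3@(1,5):R a4@(2,0):R a5@(1,2):P a6@(2,2):R a7@(3,0):P a8@(0,3):R
t=2: a0@(2,1):P a1@(0,3):P a2@(3,4):R a3@(1,0):R a4@(1,0):R a5@(2,2):P a6@(3,2):R a7@(2,0):P a8@(4,3):R
t=3: a0@(1,1):P a1@(4,3):P a2@(2,4):R a3@(0,0):R a4@(0,0):R a5@(3,2):P a6@(4,2):R a7@(1,0):P a8@(3,3):R
t=4: a0@(0,1):P a1@(4,2):P a2@(1,4):R a3@(4,0):R a4@(4,0):R a5@(4,2):P a6@(4,1):R a7@(0,0):P a8@(2,3):R
t=5: a0@(4,1):P a1@(4,1):P a2@(1,3):R a3@(3,0):R a4@(3,0):R a5@(4,1):P a6@(3,1):R a7@(4,0):P a8@(1,3):R
t=6: a0@(3,1):P a1@(3,1):P a2@(2,3):R a3@(2,0):R a4@(2,0):R a5@(3,1):P a6@(2,1):R a7@(3,0):P a8@(2,3):R
t=7: a0@(2,1):P a1@(2,1):P a2@(2,4):R a3@(1,0):R a4@(1,0):R a5@(2,1):P a6@(1,1):R a7@(2,0):P a8@(2,4):R
t=8: a0@(1,1):P a1@(1,1):P a2@(2,3):R a3@(0,0):R a4@(0,0):R a5@(1,1):P a6@(0,1):R a7@(1,0):P a8@(2,3):R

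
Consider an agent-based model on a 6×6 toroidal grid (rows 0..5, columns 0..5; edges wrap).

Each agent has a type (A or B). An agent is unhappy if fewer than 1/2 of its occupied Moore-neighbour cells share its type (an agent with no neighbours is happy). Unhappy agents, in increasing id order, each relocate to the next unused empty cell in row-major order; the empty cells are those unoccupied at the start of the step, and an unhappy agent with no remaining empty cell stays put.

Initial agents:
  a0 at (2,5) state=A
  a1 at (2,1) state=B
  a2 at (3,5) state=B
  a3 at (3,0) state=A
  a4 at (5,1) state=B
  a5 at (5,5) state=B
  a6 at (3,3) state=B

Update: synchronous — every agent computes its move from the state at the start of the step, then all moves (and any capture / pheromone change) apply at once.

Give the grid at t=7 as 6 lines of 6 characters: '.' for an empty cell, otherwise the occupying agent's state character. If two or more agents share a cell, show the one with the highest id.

t=1: a0@(2,5):A a1@(0,0):B a2@(0,1):B a3@(0,2):A a4@(5,1):B a5@(5,5):B a6@(3,3):B
t=2: a0@(2,5):A a1@(0,0):B a2@(0,1):B a3@(0,3):A a4@(5,1):B a5@(5,5):B a6@(3,3):B
t=3: (unchanged — steady state)

BB.A..
......
.....A
...B..
......
.B...B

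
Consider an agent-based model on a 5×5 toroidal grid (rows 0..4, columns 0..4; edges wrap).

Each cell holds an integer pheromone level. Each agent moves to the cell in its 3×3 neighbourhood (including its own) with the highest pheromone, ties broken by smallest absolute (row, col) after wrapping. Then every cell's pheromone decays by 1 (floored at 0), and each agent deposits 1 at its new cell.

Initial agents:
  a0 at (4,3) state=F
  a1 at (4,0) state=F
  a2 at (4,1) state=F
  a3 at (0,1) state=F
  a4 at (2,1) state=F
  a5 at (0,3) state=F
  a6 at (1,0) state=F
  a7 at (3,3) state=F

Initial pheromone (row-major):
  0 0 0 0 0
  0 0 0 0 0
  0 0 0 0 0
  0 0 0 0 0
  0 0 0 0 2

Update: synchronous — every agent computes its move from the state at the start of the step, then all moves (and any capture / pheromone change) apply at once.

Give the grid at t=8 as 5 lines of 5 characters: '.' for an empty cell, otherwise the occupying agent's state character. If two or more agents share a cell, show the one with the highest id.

.....
.....
.....
.....
....F

t=1: a0@(4,4) a1@(4,4) a2@(0,0) a3@(0,0) a4@(1,0) a5@(4,4) a6@(0,0) a7@(4,4) | pheromone: 3 0 0 0 0 / 1 0 0 0 0 / 0 0 0 0 0 / 0 0 0 0 0 / 0 0 0 0 5
t=2: a0@(4,4) a1@(4,4) a2@(4,4) a3@(4,4) a4@(0,0) a5@(4,4) a6@(4,4) a7@(4,4) | pheromone: 3 0 0 0 0 / 0 0 0 0 0 / 0 0 0 0 0 / 0 0 0 0 0 / 0 0 0 0 11
t=3: a0@(4,4) a1@(4,4) a2@(4,4) a3@(4,4) a4@(4,4) a5@(4,4) a6@(4,4) a7@(4,4) | pheromone: 2 0 0 0 0 / 0 0 0 0 0 / 0 0 0 0 0 / 0 0 0 0 0 / 0 0 0 0 18
t=4: a0@(4,4) a1@(4,4) a2@(4,4) a3@(4,4) a4@(4,4) a5@(4,4) a6@(4,4) a7@(4,4) | pheromone: 1 0 0 0 0 / 0 0 0 0 0 / 0 0 0 0 0 / 0 0 0 0 0 / 0 0 0 0 25
t=5: a0@(4,4) a1@(4,4) a2@(4,4) a3@(4,4) a4@(4,4) a5@(4,4) a6@(4,4) a7@(4,4) | pheromone: 0 0 0 0 0 / 0 0 0 0 0 / 0 0 0 0 0 / 0 0 0 0 0 / 0 0 0 0 32
t=6: a0@(4,4) a1@(4,4) a2@(4,4) a3@(4,4) a4@(4,4) a5@(4,4) a6@(4,4) a7@(4,4) | pheromone: 0 0 0 0 0 / 0 0 0 0 0 / 0 0 0 0 0 / 0 0 0 0 0 / 0 0 0 0 39
t=7: a0@(4,4) a1@(4,4) a2@(4,4) a3@(4,4) a4@(4,4) a5@(4,4) a6@(4,4) a7@(4,4) | pheromone: 0 0 0 0 0 / 0 0 0 0 0 / 0 0 0 0 0 / 0 0 0 0 0 / 0 0 0 0 46
t=8: a0@(4,4) a1@(4,4) a2@(4,4) a3@(4,4) a4@(4,4) a5@(4,4) a6@(4,4) a7@(4,4) | pheromone: 0 0 0 0 0 / 0 0 0 0 0 / 0 0 0 0 0 / 0 0 0 0 0 / 0 0 0 0 53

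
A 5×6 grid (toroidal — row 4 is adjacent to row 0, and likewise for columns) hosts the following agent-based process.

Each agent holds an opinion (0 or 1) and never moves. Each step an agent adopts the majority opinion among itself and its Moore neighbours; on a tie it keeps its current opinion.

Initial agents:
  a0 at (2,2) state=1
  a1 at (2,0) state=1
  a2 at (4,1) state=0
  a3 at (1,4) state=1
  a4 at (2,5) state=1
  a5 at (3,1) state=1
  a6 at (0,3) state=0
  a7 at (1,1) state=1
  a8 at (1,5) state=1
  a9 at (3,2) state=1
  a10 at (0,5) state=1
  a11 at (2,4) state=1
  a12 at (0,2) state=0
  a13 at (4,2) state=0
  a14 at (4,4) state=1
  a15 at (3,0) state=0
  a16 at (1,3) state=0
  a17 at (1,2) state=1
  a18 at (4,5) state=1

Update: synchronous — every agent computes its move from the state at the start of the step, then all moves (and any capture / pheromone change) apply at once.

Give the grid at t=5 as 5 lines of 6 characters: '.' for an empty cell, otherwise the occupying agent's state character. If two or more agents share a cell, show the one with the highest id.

t=1: a0@(2,2):1 a1@(2,0):1 a2@(4,1):0 a3@(1,4):1 a4@(2,5):1 a5@(3,1):1 a6@(0,3):0 a7@(1,1):1 a8@(1,5):1 a9@(3,2):1 a10@(0,5):1 a11@(2,4):1 a12@(0,2):0 a13@(4,2):0 a14@(4,4):1 a15@(3,0):1 a16@(1,3):1 a17@(1,2):1 a18@(4,5):1
t=2: a0@(2,2):1 a1@(2,0):1 a2@(4,1):0 a3@(1,4):1 a4@(2,5):1 a5@(3,1):1 a6@(0,3):1 a7@(1,1):1 a8@(1,5):1 a9@(3,2):1 a10@(0,5):1 a11@(2,4):1 a12@(0,2):0 a13@(4,2):0 a14@(4,4):1 a15@(3,0):1 a16@(1,3):1 a17@(1,2):1 a18@(4,5):1
t=3: a0@(2,2):1 a1@(2,0):1 a2@(4,1):0 a3@(1,4):1 a4@(2,5):1 a5@(3,1):1 a6@(0,3):1 a7@(1,1):1 a8@(1,5):1 a9@(3,2):1 a10@(0,5):1 a11@(2,4):1 a12@(0,2):1 a13@(4,2):0 a14@(4,4):1 a15@(3,0):1 a16@(1,3):1 a17@(1,2):1 a18@(4,5):1
t=4: a0@(2,2):1 a1@(2,0):1 a2@(4,1):1 a3@(1,4):1 a4@(2,5):1 a5@(3,1):1 a6@(0,3):1 a7@(1,1):1 a8@(1,5):1 a9@(3,2):1 a10@(0,5):1 a11@(2,4):1 a12@(0,2):1 a13@(4,2):1 a14@(4,4):1 a15@(3,0):1 a16@(1,3):1 a17@(1,2):1 a18@(4,5):1
t=5: (unchanged — steady state)

..11.1
.11111
1.1.11
111...
.11.11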